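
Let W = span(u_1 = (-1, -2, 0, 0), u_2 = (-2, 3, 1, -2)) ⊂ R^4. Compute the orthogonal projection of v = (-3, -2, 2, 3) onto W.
proj_W(v) = (-63/37, -98/37, 4/37, -8/37)

Set up U = [u_1 | ... | u_2] ∈ R^(4×2). The projector onto W = col(U) is P = U (U^T U)^(-1) U^T.
Compute U^T U =
  [5, -4]
  [-4, 18],
and U^T v = (7, -4).
Solve U^T U · c = U^T v for the coefficients: c = (55/37, 4/37). The projection is proj_W(v) = U c.
Check: (v - proj_W(v)) · u_1 = 0  (should be 0).
Check: (v - proj_W(v)) · u_2 = 0  (should be 0).
Result: proj_W(v) = (-63/37, -98/37, 4/37, -8/37).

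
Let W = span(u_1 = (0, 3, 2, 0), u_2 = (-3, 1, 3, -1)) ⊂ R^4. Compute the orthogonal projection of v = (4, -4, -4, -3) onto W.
proj_W(v) = (435/179, -670/179, -785/179, 145/179)

Set up U = [u_1 | ... | u_2] ∈ R^(4×2). The projector onto W = col(U) is P = U (U^T U)^(-1) U^T.
Compute U^T U =
  [13, 9]
  [9, 20],
and U^T v = (-20, -25).
Solve U^T U · c = U^T v for the coefficients: c = (-175/179, -145/179). The projection is proj_W(v) = U c.
Check: (v - proj_W(v)) · u_1 = 0  (should be 0).
Check: (v - proj_W(v)) · u_2 = 0  (should be 0).
Result: proj_W(v) = (435/179, -670/179, -785/179, 145/179).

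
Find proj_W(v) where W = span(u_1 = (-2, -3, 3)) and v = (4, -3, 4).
proj_W(v) = (-13/11, -39/22, 39/22)

Set up U = [u_1 | ... | u_1] ∈ R^(3×1). The projector onto W = col(U) is P = U (U^T U)^(-1) U^T.
Compute U^T U =
  [22],
and U^T v = (13).
Solve U^T U · c = U^T v for the coefficients: c = (13/22). The projection is proj_W(v) = U c.
Check: (v - proj_W(v)) · u_1 = 0  (should be 0).
Result: proj_W(v) = (-13/11, -39/22, 39/22).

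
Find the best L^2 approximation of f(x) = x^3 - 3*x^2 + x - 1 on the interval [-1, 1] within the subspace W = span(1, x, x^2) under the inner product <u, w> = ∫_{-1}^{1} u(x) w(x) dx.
g(x) = -3*x^2 + 8*x/5 - 1

The best approximation g ∈ W is the orthogonal projection of f onto W. Writing g = a_0 + a_1 x + a_2 x^2, the coefficients solve the normal equations G · a = b where
  G_{ij} = <φ_i, φ_j> and b_i = <f, φ_i>, with φ_0 = 1, φ_1 = x, φ_2 = x^2.
G =
  [2, 0, 2/3]
  [0, 2/3, 0]
  [2/3, 0, 2/5],
b = (-4, 16/15, -28/15).
Solving gives a_0 = -1, a_1 = 8/5, a_2 = -3, so
  g(x) = -3*x^2 + 8*x/5 - 1.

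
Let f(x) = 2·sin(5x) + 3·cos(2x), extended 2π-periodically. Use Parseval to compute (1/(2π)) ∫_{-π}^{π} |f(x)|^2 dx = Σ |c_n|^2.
Σ |c_n|^2 = 13/2

Expand |f|^2 and use orthogonality of {sin(nx), cos(mx)} on [-π, π]:
  ∫_{-π}^{π} sin(nx)^2 dx = π, ∫ cos(mx)^2 dx = π, and cross terms integrate to 0.
So ∫_{-π}^{π} f(x)^2 dx = 2^2 · π + 3^2 · π = (4 + 9)π.
Divide by 2π: (4 + 9)/2 = 13/2.
By Parseval, this equals Σ |c_n|^2.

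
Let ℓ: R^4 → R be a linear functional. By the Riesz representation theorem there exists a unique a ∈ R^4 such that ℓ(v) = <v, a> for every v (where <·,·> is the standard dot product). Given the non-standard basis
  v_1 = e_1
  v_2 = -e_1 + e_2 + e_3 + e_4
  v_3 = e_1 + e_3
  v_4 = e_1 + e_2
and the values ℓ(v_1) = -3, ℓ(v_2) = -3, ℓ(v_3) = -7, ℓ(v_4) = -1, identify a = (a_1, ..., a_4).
a = (-3, 2, -4, -4)

Write a = (a_1, ..., a_4) in the standard basis. For each basis vector v_i, ℓ(v_i) = <v_i, a> is a linear equation in the a_j's. Collect the n equations into a matrix system V a = ℓ, where row i of V is v_i (expressed in the standard basis). Since V is invertible (lower-triangular with 1s on the diagonal, up to permutation), solve by back-substitution:
  V =
[[1, 0, 0, 0],
 [-1, 1, 1, 1],
 [1, 0, 1, 0],
 [1, 1, 0, 0]]
  V a = (-3, -3, -7, -1)
Solving gives a = (-3, 2, -4, -4).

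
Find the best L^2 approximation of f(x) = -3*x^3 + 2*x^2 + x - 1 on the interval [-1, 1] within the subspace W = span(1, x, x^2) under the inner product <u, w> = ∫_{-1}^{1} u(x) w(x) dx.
g(x) = 2*x^2 - 4*x/5 - 1

The best approximation g ∈ W is the orthogonal projection of f onto W. Writing g = a_0 + a_1 x + a_2 x^2, the coefficients solve the normal equations G · a = b where
  G_{ij} = <φ_i, φ_j> and b_i = <f, φ_i>, with φ_0 = 1, φ_1 = x, φ_2 = x^2.
G =
  [2, 0, 2/3]
  [0, 2/3, 0]
  [2/3, 0, 2/5],
b = (-2/3, -8/15, 2/15).
Solving gives a_0 = -1, a_1 = -4/5, a_2 = 2, so
  g(x) = 2*x^2 - 4*x/5 - 1.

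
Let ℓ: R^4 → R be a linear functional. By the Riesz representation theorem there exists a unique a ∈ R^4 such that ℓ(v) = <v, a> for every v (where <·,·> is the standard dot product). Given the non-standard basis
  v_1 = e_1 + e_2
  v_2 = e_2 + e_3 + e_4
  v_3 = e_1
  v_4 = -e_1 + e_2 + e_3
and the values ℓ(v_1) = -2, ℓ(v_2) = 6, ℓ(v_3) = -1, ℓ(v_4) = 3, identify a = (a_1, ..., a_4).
a = (-1, -1, 3, 4)

Write a = (a_1, ..., a_4) in the standard basis. For each basis vector v_i, ℓ(v_i) = <v_i, a> is a linear equation in the a_j's. Collect the n equations into a matrix system V a = ℓ, where row i of V is v_i (expressed in the standard basis). Since V is invertible (lower-triangular with 1s on the diagonal, up to permutation), solve by back-substitution:
  V =
[[1, 1, 0, 0],
 [0, 1, 1, 1],
 [1, 0, 0, 0],
 [-1, 1, 1, 0]]
  V a = (-2, 6, -1, 3)
Solving gives a = (-1, -1, 3, 4).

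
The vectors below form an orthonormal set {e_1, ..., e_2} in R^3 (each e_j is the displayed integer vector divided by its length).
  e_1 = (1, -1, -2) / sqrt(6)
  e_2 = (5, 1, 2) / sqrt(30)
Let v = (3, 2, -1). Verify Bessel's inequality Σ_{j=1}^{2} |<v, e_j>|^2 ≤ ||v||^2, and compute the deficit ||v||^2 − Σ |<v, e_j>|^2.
Σ |<v, e_j>|^2 = 9; ||v||^2 = 14; deficit = 5

Write each e_j = u_j / sqrt(<u_j, u_j>) where u_j is the displayed integer vector. Then <v, e_j> = <v, u_j> / sqrt(<u_j, u_j>), so |<v, e_j>|^2 = <v, u_j>^2 / <u_j, u_j>.
Coefficients: <v, e_1> = 3/sqrt(6), <v, e_2> = 15/sqrt(30).
Square and sum: Σ |<v, e_j>|^2 = 9.
Compute ||v||^2 = v·v = 14.
Deficit = 14 − 9 = 5 ≥ 0, confirming Bessel's inequality. (The deficit equals ||v − Σ <v,e_j> e_j||^2, the squared distance from v to span{e_j}.)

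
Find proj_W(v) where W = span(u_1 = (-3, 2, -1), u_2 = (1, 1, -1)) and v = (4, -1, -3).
proj_W(v) = (61/14, 3/7, -17/14)

Set up U = [u_1 | ... | u_2] ∈ R^(3×2). The projector onto W = col(U) is P = U (U^T U)^(-1) U^T.
Compute U^T U =
  [14, 0]
  [0, 3],
and U^T v = (-11, 6).
Solve U^T U · c = U^T v for the coefficients: c = (-11/14, 2). The projection is proj_W(v) = U c.
Check: (v - proj_W(v)) · u_1 = 0  (should be 0).
Check: (v - proj_W(v)) · u_2 = 0  (should be 0).
Result: proj_W(v) = (61/14, 3/7, -17/14).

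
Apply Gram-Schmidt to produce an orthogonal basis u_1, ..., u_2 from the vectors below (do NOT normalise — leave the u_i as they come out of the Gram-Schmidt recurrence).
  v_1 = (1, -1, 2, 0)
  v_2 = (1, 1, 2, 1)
Orthogonal basis:
  u_1 = (1, -1, 2, 0)
  u_2 = (1/3, 5/3, 2/3, 1)

Apply the Gram-Schmidt recurrence
  u_1 = v_1
  u_i = v_i − Σ_{j<i} ((v_i · u_j) / (u_j · u_j)) · u_j.

Step by step this gives:
  u_1 = (1, -1, 2, 0)
  u_2 = (1/3, 5/3, 2/3, 1)

Orthogonality check:
  u_2 · u_1 = 0 (should be 0)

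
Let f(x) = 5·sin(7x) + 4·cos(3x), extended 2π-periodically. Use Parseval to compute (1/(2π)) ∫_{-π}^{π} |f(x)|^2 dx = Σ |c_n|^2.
Σ |c_n|^2 = 41/2

Expand |f|^2 and use orthogonality of {sin(nx), cos(mx)} on [-π, π]:
  ∫_{-π}^{π} sin(nx)^2 dx = π, ∫ cos(mx)^2 dx = π, and cross terms integrate to 0.
So ∫_{-π}^{π} f(x)^2 dx = 5^2 · π + 4^2 · π = (25 + 16)π.
Divide by 2π: (25 + 16)/2 = 41/2.
By Parseval, this equals Σ |c_n|^2.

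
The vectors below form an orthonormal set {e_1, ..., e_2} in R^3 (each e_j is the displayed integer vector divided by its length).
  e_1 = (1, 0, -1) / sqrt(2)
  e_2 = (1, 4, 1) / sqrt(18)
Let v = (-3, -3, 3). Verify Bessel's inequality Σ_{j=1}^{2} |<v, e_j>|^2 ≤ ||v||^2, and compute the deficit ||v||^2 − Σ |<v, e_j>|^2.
Σ |<v, e_j>|^2 = 26; ||v||^2 = 27; deficit = 1

Write each e_j = u_j / sqrt(<u_j, u_j>) where u_j is the displayed integer vector. Then <v, e_j> = <v, u_j> / sqrt(<u_j, u_j>), so |<v, e_j>|^2 = <v, u_j>^2 / <u_j, u_j>.
Coefficients: <v, e_1> = -6/sqrt(2), <v, e_2> = -12/sqrt(18).
Square and sum: Σ |<v, e_j>|^2 = 26.
Compute ||v||^2 = v·v = 27.
Deficit = 27 − 26 = 1 ≥ 0, confirming Bessel's inequality. (The deficit equals ||v − Σ <v,e_j> e_j||^2, the squared distance from v to span{e_j}.)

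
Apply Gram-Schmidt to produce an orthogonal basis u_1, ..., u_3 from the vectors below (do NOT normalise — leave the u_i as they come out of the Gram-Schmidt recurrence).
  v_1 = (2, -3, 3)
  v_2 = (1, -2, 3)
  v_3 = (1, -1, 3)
Orthogonal basis:
  u_1 = (2, -3, 3)
  u_2 = (-6/11, 7/22, 15/22)
  u_3 = (9/19, 9/19, 3/19)

Apply the Gram-Schmidt recurrence
  u_1 = v_1
  u_i = v_i − Σ_{j<i} ((v_i · u_j) / (u_j · u_j)) · u_j.

Step by step this gives:
  u_1 = (2, -3, 3)
  u_2 = (-6/11, 7/22, 15/22)
  u_3 = (9/19, 9/19, 3/19)

Orthogonality check:
  u_2 · u_1 = 0 (should be 0)
  u_3 · u_1 = 0 (should be 0)
  u_3 · u_2 = 0 (should be 0)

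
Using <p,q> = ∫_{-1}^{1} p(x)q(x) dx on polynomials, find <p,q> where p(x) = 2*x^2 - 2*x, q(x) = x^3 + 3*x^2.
<p,q> = 8/5

Expand the product: p(x)·q(x) = 2*x^5 + 4*x^4 - 6*x^3.
∫_{-1}^{1} of each monomial x^k gives [2/(k+1) if k even, 0 if k odd]. Integrating term-by-term (or equivalently evaluating the antiderivative F(x) = x^6/3 + 4*x^5/5 - 3*x^4/2 at the endpoints):
  F(1) − F(−1) = -11/30 − (-59/30) = 8/5.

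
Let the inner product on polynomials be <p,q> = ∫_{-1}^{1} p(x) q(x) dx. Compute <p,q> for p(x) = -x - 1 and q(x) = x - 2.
<p,q> = 10/3

Expand the product: p(x)·q(x) = -x^2 + x + 2.
∫_{-1}^{1} of each monomial x^k gives [2/(k+1) if k even, 0 if k odd]. Integrating term-by-term (or equivalently evaluating the antiderivative F(x) = -x^3/3 + x^2/2 + 2*x at the endpoints):
  F(1) − F(−1) = 13/6 − (-7/6) = 10/3.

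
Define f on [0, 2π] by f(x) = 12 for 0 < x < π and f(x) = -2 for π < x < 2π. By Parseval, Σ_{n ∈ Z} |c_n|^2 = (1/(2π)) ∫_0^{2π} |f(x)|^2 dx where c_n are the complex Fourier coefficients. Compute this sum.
Σ |c_n|^2 = 74

Parseval equates the L^2 energy of f (normalised by 1/(2π)) with the ℓ^2 sum of its Fourier coefficients: (1/(2π)) ∫_0^{2π} |f|^2 = Σ |c_n|^2.
Compute the left side: (1/(2π)) [∫_0^π 12^2 dx + ∫_π^{2π} (-2)^2 dx] = (1/(2π)) · (144π + 4π) = (144 + 4)/2 = 74.
So Σ_{n ∈ Z} |c_n|^2 = 74.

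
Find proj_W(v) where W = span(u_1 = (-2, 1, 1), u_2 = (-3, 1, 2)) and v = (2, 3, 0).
proj_W(v) = (1/3, 4/3, -5/3)

Set up U = [u_1 | ... | u_2] ∈ R^(3×2). The projector onto W = col(U) is P = U (U^T U)^(-1) U^T.
Compute U^T U =
  [6, 9]
  [9, 14],
and U^T v = (-1, -3).
Solve U^T U · c = U^T v for the coefficients: c = (13/3, -3). The projection is proj_W(v) = U c.
Check: (v - proj_W(v)) · u_1 = 0  (should be 0).
Check: (v - proj_W(v)) · u_2 = 0  (should be 0).
Result: proj_W(v) = (1/3, 4/3, -5/3).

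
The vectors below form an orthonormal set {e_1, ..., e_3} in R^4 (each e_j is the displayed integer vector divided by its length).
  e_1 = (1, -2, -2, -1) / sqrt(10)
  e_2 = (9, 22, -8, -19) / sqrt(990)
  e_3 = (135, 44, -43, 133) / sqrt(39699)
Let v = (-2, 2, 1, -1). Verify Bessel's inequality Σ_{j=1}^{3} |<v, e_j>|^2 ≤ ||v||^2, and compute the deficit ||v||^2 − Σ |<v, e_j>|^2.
Σ |<v, e_j>|^2 = 3814/401; ||v||^2 = 10; deficit = 196/401

Write each e_j = u_j / sqrt(<u_j, u_j>) where u_j is the displayed integer vector. Then <v, e_j> = <v, u_j> / sqrt(<u_j, u_j>), so |<v, e_j>|^2 = <v, u_j>^2 / <u_j, u_j>.
Coefficients: <v, e_1> = -7/sqrt(10), <v, e_2> = 37/sqrt(990), <v, e_3> = -358/sqrt(39699).
Square and sum: Σ |<v, e_j>|^2 = 3814/401.
Compute ||v||^2 = v·v = 10.
Deficit = 10 − 3814/401 = 196/401 ≥ 0, confirming Bessel's inequality. (The deficit equals ||v − Σ <v,e_j> e_j||^2, the squared distance from v to span{e_j}.)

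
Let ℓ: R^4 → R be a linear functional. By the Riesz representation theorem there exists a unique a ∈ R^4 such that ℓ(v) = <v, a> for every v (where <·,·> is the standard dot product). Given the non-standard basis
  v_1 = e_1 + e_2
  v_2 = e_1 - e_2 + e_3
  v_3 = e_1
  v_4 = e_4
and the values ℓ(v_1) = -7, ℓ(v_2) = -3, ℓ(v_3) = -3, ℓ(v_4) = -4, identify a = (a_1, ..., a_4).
a = (-3, -4, -4, -4)

Write a = (a_1, ..., a_4) in the standard basis. For each basis vector v_i, ℓ(v_i) = <v_i, a> is a linear equation in the a_j's. Collect the n equations into a matrix system V a = ℓ, where row i of V is v_i (expressed in the standard basis). Since V is invertible (lower-triangular with 1s on the diagonal, up to permutation), solve by back-substitution:
  V =
[[1, 1, 0, 0],
 [1, -1, 1, 0],
 [1, 0, 0, 0],
 [0, 0, 0, 1]]
  V a = (-7, -3, -3, -4)
Solving gives a = (-3, -4, -4, -4).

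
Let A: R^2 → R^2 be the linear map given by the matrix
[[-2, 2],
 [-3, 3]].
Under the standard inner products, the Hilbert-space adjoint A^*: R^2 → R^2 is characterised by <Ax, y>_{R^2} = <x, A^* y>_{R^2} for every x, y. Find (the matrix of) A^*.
A^* = A^T =
[[-2, -3],
 [2, 3]]

For real matrices with standard dot products, the defining identity <Ax, y> = <x, A^* y> gives (Ax)^T y = x^T (A^*) y, i.e. x^T A^T y = x^T (A^*) y. Since this holds for all x, y, we must have A^* = A^T. Therefore
A^* =
[[-2, -3],
 [2, 3]].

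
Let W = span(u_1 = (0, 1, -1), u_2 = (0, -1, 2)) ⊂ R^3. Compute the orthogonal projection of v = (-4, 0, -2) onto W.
proj_W(v) = (0, 0, -2)

Set up U = [u_1 | ... | u_2] ∈ R^(3×2). The projector onto W = col(U) is P = U (U^T U)^(-1) U^T.
Compute U^T U =
  [2, -3]
  [-3, 5],
and U^T v = (2, -4).
Solve U^T U · c = U^T v for the coefficients: c = (-2, -2). The projection is proj_W(v) = U c.
Check: (v - proj_W(v)) · u_1 = 0  (should be 0).
Check: (v - proj_W(v)) · u_2 = 0  (should be 0).
Result: proj_W(v) = (0, 0, -2).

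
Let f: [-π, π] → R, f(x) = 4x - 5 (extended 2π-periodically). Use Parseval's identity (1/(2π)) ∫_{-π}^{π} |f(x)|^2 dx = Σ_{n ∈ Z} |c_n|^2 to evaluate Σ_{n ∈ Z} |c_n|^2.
Σ |c_n|^2 = 16π^2/3 + 25

Expand and integrate term by term over [-π, π]:
  ∫ (4x)^2 dx = 16·(2π^3/3); ∫ 2·4·(-5)·x dx = 0 (odd integrand); ∫ (-5)^2 dx = 25·2π.
So (1/(2π)) ∫_{-π}^{π} (4x - 5)^2 dx = 16π^2/3 + 25 = 16π^2/3 + 25.
Parseval ⇒ Σ |c_n|^2 = 16π^2/3 + 25.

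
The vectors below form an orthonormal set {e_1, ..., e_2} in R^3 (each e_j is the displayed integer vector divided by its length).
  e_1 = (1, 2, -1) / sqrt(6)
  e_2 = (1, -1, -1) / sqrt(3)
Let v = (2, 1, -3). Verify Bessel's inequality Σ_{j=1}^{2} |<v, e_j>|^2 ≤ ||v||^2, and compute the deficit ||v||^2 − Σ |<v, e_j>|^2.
Σ |<v, e_j>|^2 = 27/2; ||v||^2 = 14; deficit = 1/2

Write each e_j = u_j / sqrt(<u_j, u_j>) where u_j is the displayed integer vector. Then <v, e_j> = <v, u_j> / sqrt(<u_j, u_j>), so |<v, e_j>|^2 = <v, u_j>^2 / <u_j, u_j>.
Coefficients: <v, e_1> = 7/sqrt(6), <v, e_2> = 4/sqrt(3).
Square and sum: Σ |<v, e_j>|^2 = 27/2.
Compute ||v||^2 = v·v = 14.
Deficit = 14 − 27/2 = 1/2 ≥ 0, confirming Bessel's inequality. (The deficit equals ||v − Σ <v,e_j> e_j||^2, the squared distance from v to span{e_j}.)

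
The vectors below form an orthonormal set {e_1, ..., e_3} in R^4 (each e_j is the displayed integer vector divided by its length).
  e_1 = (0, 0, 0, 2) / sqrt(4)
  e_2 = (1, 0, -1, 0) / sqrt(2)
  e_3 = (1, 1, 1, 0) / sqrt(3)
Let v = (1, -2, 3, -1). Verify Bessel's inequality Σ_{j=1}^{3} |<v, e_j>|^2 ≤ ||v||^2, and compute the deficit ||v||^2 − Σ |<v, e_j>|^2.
Σ |<v, e_j>|^2 = 13/3; ||v||^2 = 15; deficit = 32/3

Write each e_j = u_j / sqrt(<u_j, u_j>) where u_j is the displayed integer vector. Then <v, e_j> = <v, u_j> / sqrt(<u_j, u_j>), so |<v, e_j>|^2 = <v, u_j>^2 / <u_j, u_j>.
Coefficients: <v, e_1> = -2/sqrt(4), <v, e_2> = -2/sqrt(2), <v, e_3> = 2/sqrt(3).
Square and sum: Σ |<v, e_j>|^2 = 13/3.
Compute ||v||^2 = v·v = 15.
Deficit = 15 − 13/3 = 32/3 ≥ 0, confirming Bessel's inequality. (The deficit equals ||v − Σ <v,e_j> e_j||^2, the squared distance from v to span{e_j}.)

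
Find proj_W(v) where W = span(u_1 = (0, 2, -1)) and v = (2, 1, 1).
proj_W(v) = (0, 2/5, -1/5)

Set up U = [u_1 | ... | u_1] ∈ R^(3×1). The projector onto W = col(U) is P = U (U^T U)^(-1) U^T.
Compute U^T U =
  [5],
and U^T v = (1).
Solve U^T U · c = U^T v for the coefficients: c = (1/5). The projection is proj_W(v) = U c.
Check: (v - proj_W(v)) · u_1 = 0  (should be 0).
Result: proj_W(v) = (0, 2/5, -1/5).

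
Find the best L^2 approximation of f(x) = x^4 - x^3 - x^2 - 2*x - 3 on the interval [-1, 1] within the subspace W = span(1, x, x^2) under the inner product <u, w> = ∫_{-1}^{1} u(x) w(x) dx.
g(x) = -x^2/7 - 13*x/5 - 108/35

The best approximation g ∈ W is the orthogonal projection of f onto W. Writing g = a_0 + a_1 x + a_2 x^2, the coefficients solve the normal equations G · a = b where
  G_{ij} = <φ_i, φ_j> and b_i = <f, φ_i>, with φ_0 = 1, φ_1 = x, φ_2 = x^2.
G =
  [2, 0, 2/3]
  [0, 2/3, 0]
  [2/3, 0, 2/5],
b = (-94/15, -26/15, -74/35).
Solving gives a_0 = -108/35, a_1 = -13/5, a_2 = -1/7, so
  g(x) = -x^2/7 - 13*x/5 - 108/35.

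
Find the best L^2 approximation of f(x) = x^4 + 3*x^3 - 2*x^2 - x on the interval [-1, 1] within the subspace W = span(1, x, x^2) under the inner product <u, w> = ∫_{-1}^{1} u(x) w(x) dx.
g(x) = -8*x^2/7 + 4*x/5 - 3/35

The best approximation g ∈ W is the orthogonal projection of f onto W. Writing g = a_0 + a_1 x + a_2 x^2, the coefficients solve the normal equations G · a = b where
  G_{ij} = <φ_i, φ_j> and b_i = <f, φ_i>, with φ_0 = 1, φ_1 = x, φ_2 = x^2.
G =
  [2, 0, 2/3]
  [0, 2/3, 0]
  [2/3, 0, 2/5],
b = (-14/15, 8/15, -18/35).
Solving gives a_0 = -3/35, a_1 = 4/5, a_2 = -8/7, so
  g(x) = -8*x^2/7 + 4*x/5 - 3/35.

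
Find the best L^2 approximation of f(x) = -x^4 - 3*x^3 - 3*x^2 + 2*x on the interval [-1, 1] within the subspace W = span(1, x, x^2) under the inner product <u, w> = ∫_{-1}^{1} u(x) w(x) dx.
g(x) = -27*x^2/7 + x/5 + 3/35

The best approximation g ∈ W is the orthogonal projection of f onto W. Writing g = a_0 + a_1 x + a_2 x^2, the coefficients solve the normal equations G · a = b where
  G_{ij} = <φ_i, φ_j> and b_i = <f, φ_i>, with φ_0 = 1, φ_1 = x, φ_2 = x^2.
G =
  [2, 0, 2/3]
  [0, 2/3, 0]
  [2/3, 0, 2/5],
b = (-12/5, 2/15, -52/35).
Solving gives a_0 = 3/35, a_1 = 1/5, a_2 = -27/7, so
  g(x) = -27*x^2/7 + x/5 + 3/35.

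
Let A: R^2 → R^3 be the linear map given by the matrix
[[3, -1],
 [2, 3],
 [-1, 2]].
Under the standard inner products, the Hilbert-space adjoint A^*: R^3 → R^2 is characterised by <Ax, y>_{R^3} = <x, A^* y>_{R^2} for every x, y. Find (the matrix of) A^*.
A^* = A^T =
[[3, 2, -1],
 [-1, 3, 2]]

For real matrices with standard dot products, the defining identity <Ax, y> = <x, A^* y> gives (Ax)^T y = x^T (A^*) y, i.e. x^T A^T y = x^T (A^*) y. Since this holds for all x, y, we must have A^* = A^T. Therefore
A^* =
[[3, 2, -1],
 [-1, 3, 2]].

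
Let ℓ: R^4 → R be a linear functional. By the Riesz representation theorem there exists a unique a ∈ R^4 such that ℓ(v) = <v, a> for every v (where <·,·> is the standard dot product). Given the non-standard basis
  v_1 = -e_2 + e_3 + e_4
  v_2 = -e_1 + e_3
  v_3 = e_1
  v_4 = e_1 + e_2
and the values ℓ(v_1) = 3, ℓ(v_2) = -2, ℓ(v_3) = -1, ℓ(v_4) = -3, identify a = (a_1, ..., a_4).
a = (-1, -2, -3, 4)

Write a = (a_1, ..., a_4) in the standard basis. For each basis vector v_i, ℓ(v_i) = <v_i, a> is a linear equation in the a_j's. Collect the n equations into a matrix system V a = ℓ, where row i of V is v_i (expressed in the standard basis). Since V is invertible (lower-triangular with 1s on the diagonal, up to permutation), solve by back-substitution:
  V =
[[0, -1, 1, 1],
 [-1, 0, 1, 0],
 [1, 0, 0, 0],
 [1, 1, 0, 0]]
  V a = (3, -2, -1, -3)
Solving gives a = (-1, -2, -3, 4).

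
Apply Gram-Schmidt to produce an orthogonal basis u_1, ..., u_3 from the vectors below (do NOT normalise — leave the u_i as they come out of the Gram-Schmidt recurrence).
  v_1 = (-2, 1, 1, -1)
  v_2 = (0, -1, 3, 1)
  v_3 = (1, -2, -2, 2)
Orthogonal basis:
  u_1 = (-2, 1, 1, -1)
  u_2 = (2/7, -8/7, 20/7, 8/7)
  u_3 = (-24/19, -18/19, -12/19, 18/19)

Apply the Gram-Schmidt recurrence
  u_1 = v_1
  u_i = v_i − Σ_{j<i} ((v_i · u_j) / (u_j · u_j)) · u_j.

Step by step this gives:
  u_1 = (-2, 1, 1, -1)
  u_2 = (2/7, -8/7, 20/7, 8/7)
  u_3 = (-24/19, -18/19, -12/19, 18/19)

Orthogonality check:
  u_2 · u_1 = 0 (should be 0)
  u_3 · u_1 = 0 (should be 0)
  u_3 · u_2 = 0 (should be 0)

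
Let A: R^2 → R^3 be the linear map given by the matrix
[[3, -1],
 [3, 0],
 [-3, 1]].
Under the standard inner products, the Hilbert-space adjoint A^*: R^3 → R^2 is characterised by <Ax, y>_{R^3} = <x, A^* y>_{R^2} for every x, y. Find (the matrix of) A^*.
A^* = A^T =
[[3, 3, -3],
 [-1, 0, 1]]

For real matrices with standard dot products, the defining identity <Ax, y> = <x, A^* y> gives (Ax)^T y = x^T (A^*) y, i.e. x^T A^T y = x^T (A^*) y. Since this holds for all x, y, we must have A^* = A^T. Therefore
A^* =
[[3, 3, -3],
 [-1, 0, 1]].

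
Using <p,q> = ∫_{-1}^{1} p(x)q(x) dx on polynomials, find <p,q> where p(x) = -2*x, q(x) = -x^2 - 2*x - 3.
<p,q> = 8/3

Expand the product: p(x)·q(x) = 2*x^3 + 4*x^2 + 6*x.
∫_{-1}^{1} of each monomial x^k gives [2/(k+1) if k even, 0 if k odd]. Integrating term-by-term (or equivalently evaluating the antiderivative F(x) = x^4/2 + 4*x^3/3 + 3*x^2 at the endpoints):
  F(1) − F(−1) = 29/6 − (13/6) = 8/3.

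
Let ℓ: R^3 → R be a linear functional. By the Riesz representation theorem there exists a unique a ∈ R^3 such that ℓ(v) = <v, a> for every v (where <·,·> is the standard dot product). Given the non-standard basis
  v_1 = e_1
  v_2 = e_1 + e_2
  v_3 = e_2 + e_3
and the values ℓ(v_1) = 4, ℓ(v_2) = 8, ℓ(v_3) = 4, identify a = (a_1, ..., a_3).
a = (4, 4, 0)

Write a = (a_1, ..., a_3) in the standard basis. For each basis vector v_i, ℓ(v_i) = <v_i, a> is a linear equation in the a_j's. Collect the n equations into a matrix system V a = ℓ, where row i of V is v_i (expressed in the standard basis). Since V is invertible (lower-triangular with 1s on the diagonal, up to permutation), solve by back-substitution:
  V =
[[1, 0, 0],
 [1, 1, 0],
 [0, 1, 1]]
  V a = (4, 8, 4)
Solving gives a = (4, 4, 0).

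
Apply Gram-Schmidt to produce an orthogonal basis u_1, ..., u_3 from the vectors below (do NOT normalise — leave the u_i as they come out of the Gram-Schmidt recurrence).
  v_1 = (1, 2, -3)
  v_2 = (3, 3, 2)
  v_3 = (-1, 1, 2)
Orthogonal basis:
  u_1 = (1, 2, -3)
  u_2 = (39/14, 18/7, 37/14)
  u_3 = (-30/23, 330/299, 90/299)

Apply the Gram-Schmidt recurrence
  u_1 = v_1
  u_i = v_i − Σ_{j<i} ((v_i · u_j) / (u_j · u_j)) · u_j.

Step by step this gives:
  u_1 = (1, 2, -3)
  u_2 = (39/14, 18/7, 37/14)
  u_3 = (-30/23, 330/299, 90/299)

Orthogonality check:
  u_2 · u_1 = 0 (should be 0)
  u_3 · u_1 = 0 (should be 0)
  u_3 · u_2 = 0 (should be 0)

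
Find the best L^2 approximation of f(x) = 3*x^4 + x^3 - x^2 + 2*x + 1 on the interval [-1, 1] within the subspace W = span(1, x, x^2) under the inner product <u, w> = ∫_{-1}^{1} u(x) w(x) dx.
g(x) = 11*x^2/7 + 13*x/5 + 26/35

The best approximation g ∈ W is the orthogonal projection of f onto W. Writing g = a_0 + a_1 x + a_2 x^2, the coefficients solve the normal equations G · a = b where
  G_{ij} = <φ_i, φ_j> and b_i = <f, φ_i>, with φ_0 = 1, φ_1 = x, φ_2 = x^2.
G =
  [2, 0, 2/3]
  [0, 2/3, 0]
  [2/3, 0, 2/5],
b = (38/15, 26/15, 118/105).
Solving gives a_0 = 26/35, a_1 = 13/5, a_2 = 11/7, so
  g(x) = 11*x^2/7 + 13*x/5 + 26/35.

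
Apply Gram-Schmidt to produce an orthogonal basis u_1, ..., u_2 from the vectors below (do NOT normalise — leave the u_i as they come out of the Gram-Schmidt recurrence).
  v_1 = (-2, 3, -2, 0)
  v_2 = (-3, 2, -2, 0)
Orthogonal basis:
  u_1 = (-2, 3, -2, 0)
  u_2 = (-19/17, -14/17, -2/17, 0)

Apply the Gram-Schmidt recurrence
  u_1 = v_1
  u_i = v_i − Σ_{j<i} ((v_i · u_j) / (u_j · u_j)) · u_j.

Step by step this gives:
  u_1 = (-2, 3, -2, 0)
  u_2 = (-19/17, -14/17, -2/17, 0)

Orthogonality check:
  u_2 · u_1 = 0 (should be 0)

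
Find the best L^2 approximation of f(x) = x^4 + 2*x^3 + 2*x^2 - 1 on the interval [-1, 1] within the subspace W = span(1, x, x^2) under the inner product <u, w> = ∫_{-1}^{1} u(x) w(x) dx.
g(x) = 20*x^2/7 + 6*x/5 - 38/35

The best approximation g ∈ W is the orthogonal projection of f onto W. Writing g = a_0 + a_1 x + a_2 x^2, the coefficients solve the normal equations G · a = b where
  G_{ij} = <φ_i, φ_j> and b_i = <f, φ_i>, with φ_0 = 1, φ_1 = x, φ_2 = x^2.
G =
  [2, 0, 2/3]
  [0, 2/3, 0]
  [2/3, 0, 2/5],
b = (-4/15, 4/5, 44/105).
Solving gives a_0 = -38/35, a_1 = 6/5, a_2 = 20/7, so
  g(x) = 20*x^2/7 + 6*x/5 - 38/35.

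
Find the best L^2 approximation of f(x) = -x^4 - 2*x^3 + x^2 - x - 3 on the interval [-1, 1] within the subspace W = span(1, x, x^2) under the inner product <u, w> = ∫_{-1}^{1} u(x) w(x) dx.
g(x) = x^2/7 - 11*x/5 - 102/35

The best approximation g ∈ W is the orthogonal projection of f onto W. Writing g = a_0 + a_1 x + a_2 x^2, the coefficients solve the normal equations G · a = b where
  G_{ij} = <φ_i, φ_j> and b_i = <f, φ_i>, with φ_0 = 1, φ_1 = x, φ_2 = x^2.
G =
  [2, 0, 2/3]
  [0, 2/3, 0]
  [2/3, 0, 2/5],
b = (-86/15, -22/15, -66/35).
Solving gives a_0 = -102/35, a_1 = -11/5, a_2 = 1/7, so
  g(x) = x^2/7 - 11*x/5 - 102/35.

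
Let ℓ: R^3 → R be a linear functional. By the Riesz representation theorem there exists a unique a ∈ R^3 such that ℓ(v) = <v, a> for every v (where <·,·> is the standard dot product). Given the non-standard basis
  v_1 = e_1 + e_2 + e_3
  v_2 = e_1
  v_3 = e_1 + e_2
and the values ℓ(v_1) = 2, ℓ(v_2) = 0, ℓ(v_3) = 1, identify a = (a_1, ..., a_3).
a = (0, 1, 1)

Write a = (a_1, ..., a_3) in the standard basis. For each basis vector v_i, ℓ(v_i) = <v_i, a> is a linear equation in the a_j's. Collect the n equations into a matrix system V a = ℓ, where row i of V is v_i (expressed in the standard basis). Since V is invertible (lower-triangular with 1s on the diagonal, up to permutation), solve by back-substitution:
  V =
[[1, 1, 1],
 [1, 0, 0],
 [1, 1, 0]]
  V a = (2, 0, 1)
Solving gives a = (0, 1, 1).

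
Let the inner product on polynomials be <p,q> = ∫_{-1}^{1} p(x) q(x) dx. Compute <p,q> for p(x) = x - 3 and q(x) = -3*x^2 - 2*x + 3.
<p,q> = -40/3

Expand the product: p(x)·q(x) = -3*x^3 + 7*x^2 + 9*x - 9.
∫_{-1}^{1} of each monomial x^k gives [2/(k+1) if k even, 0 if k odd]. Integrating term-by-term (or equivalently evaluating the antiderivative F(x) = -3*x^4/4 + 7*x^3/3 + 9*x^2/2 - 9*x at the endpoints):
  F(1) − F(−1) = -35/12 − (125/12) = -40/3.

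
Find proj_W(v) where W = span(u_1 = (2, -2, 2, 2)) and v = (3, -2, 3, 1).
proj_W(v) = (9/4, -9/4, 9/4, 9/4)

Set up U = [u_1 | ... | u_1] ∈ R^(4×1). The projector onto W = col(U) is P = U (U^T U)^(-1) U^T.
Compute U^T U =
  [16],
and U^T v = (18).
Solve U^T U · c = U^T v for the coefficients: c = (9/8). The projection is proj_W(v) = U c.
Check: (v - proj_W(v)) · u_1 = 0  (should be 0).
Result: proj_W(v) = (9/4, -9/4, 9/4, 9/4).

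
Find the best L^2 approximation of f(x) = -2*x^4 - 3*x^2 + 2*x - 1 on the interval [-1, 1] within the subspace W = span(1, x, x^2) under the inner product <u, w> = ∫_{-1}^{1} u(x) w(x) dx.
g(x) = -33*x^2/7 + 2*x - 29/35

The best approximation g ∈ W is the orthogonal projection of f onto W. Writing g = a_0 + a_1 x + a_2 x^2, the coefficients solve the normal equations G · a = b where
  G_{ij} = <φ_i, φ_j> and b_i = <f, φ_i>, with φ_0 = 1, φ_1 = x, φ_2 = x^2.
G =
  [2, 0, 2/3]
  [0, 2/3, 0]
  [2/3, 0, 2/5],
b = (-24/5, 4/3, -256/105).
Solving gives a_0 = -29/35, a_1 = 2, a_2 = -33/7, so
  g(x) = -33*x^2/7 + 2*x - 29/35.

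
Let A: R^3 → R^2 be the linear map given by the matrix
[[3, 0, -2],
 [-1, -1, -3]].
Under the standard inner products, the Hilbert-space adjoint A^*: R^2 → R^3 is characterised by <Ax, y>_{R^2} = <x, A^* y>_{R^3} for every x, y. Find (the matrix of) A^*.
A^* = A^T =
[[3, -1],
 [0, -1],
 [-2, -3]]

For real matrices with standard dot products, the defining identity <Ax, y> = <x, A^* y> gives (Ax)^T y = x^T (A^*) y, i.e. x^T A^T y = x^T (A^*) y. Since this holds for all x, y, we must have A^* = A^T. Therefore
A^* =
[[3, -1],
 [0, -1],
 [-2, -3]].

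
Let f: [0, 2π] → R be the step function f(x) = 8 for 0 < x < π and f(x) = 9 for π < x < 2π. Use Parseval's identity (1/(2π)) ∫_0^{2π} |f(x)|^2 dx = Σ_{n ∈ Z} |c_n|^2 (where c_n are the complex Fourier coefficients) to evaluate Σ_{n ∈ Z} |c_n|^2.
Σ |c_n|^2 = 145/2

Parseval equates the L^2 energy of f (normalised by 1/(2π)) with the ℓ^2 sum of its Fourier coefficients: (1/(2π)) ∫_0^{2π} |f|^2 = Σ |c_n|^2.
Compute the left side: (1/(2π)) [∫_0^π 8^2 dx + ∫_π^{2π} 9^2 dx] = (1/(2π)) · (64π + 81π) = (64 + 81)/2 = 145/2.
So Σ_{n ∈ Z} |c_n|^2 = 145/2.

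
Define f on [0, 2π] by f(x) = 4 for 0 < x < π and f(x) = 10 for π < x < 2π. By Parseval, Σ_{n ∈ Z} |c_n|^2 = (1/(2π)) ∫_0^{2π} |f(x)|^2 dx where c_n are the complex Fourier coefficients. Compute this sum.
Σ |c_n|^2 = 58

Parseval equates the L^2 energy of f (normalised by 1/(2π)) with the ℓ^2 sum of its Fourier coefficients: (1/(2π)) ∫_0^{2π} |f|^2 = Σ |c_n|^2.
Compute the left side: (1/(2π)) [∫_0^π 4^2 dx + ∫_π^{2π} 10^2 dx] = (1/(2π)) · (16π + 100π) = (16 + 100)/2 = 58.
So Σ_{n ∈ Z} |c_n|^2 = 58.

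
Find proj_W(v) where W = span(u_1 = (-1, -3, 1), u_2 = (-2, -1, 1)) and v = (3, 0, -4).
proj_W(v) = (59/15, 7/15, -5/3)

Set up U = [u_1 | ... | u_2] ∈ R^(3×2). The projector onto W = col(U) is P = U (U^T U)^(-1) U^T.
Compute U^T U =
  [11, 6]
  [6, 6],
and U^T v = (-7, -10).
Solve U^T U · c = U^T v for the coefficients: c = (3/5, -34/15). The projection is proj_W(v) = U c.
Check: (v - proj_W(v)) · u_1 = 0  (should be 0).
Check: (v - proj_W(v)) · u_2 = 0  (should be 0).
Result: proj_W(v) = (59/15, 7/15, -5/3).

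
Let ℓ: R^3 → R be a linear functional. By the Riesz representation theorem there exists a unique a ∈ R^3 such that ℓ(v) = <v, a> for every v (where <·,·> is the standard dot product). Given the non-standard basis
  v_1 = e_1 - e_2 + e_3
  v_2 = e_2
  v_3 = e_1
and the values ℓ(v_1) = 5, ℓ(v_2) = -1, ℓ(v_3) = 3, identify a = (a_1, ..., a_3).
a = (3, -1, 1)

Write a = (a_1, ..., a_3) in the standard basis. For each basis vector v_i, ℓ(v_i) = <v_i, a> is a linear equation in the a_j's. Collect the n equations into a matrix system V a = ℓ, where row i of V is v_i (expressed in the standard basis). Since V is invertible (lower-triangular with 1s on the diagonal, up to permutation), solve by back-substitution:
  V =
[[1, -1, 1],
 [0, 1, 0],
 [1, 0, 0]]
  V a = (5, -1, 3)
Solving gives a = (3, -1, 1).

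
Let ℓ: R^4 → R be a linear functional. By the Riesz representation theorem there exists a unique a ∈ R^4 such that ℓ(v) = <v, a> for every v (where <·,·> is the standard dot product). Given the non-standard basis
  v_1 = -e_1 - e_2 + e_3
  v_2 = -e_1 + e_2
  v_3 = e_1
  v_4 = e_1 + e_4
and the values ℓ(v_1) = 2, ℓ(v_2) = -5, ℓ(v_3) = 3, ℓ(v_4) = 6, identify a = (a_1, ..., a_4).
a = (3, -2, 3, 3)

Write a = (a_1, ..., a_4) in the standard basis. For each basis vector v_i, ℓ(v_i) = <v_i, a> is a linear equation in the a_j's. Collect the n equations into a matrix system V a = ℓ, where row i of V is v_i (expressed in the standard basis). Since V is invertible (lower-triangular with 1s on the diagonal, up to permutation), solve by back-substitution:
  V =
[[-1, -1, 1, 0],
 [-1, 1, 0, 0],
 [1, 0, 0, 0],
 [1, 0, 0, 1]]
  V a = (2, -5, 3, 6)
Solving gives a = (3, -2, 3, 3).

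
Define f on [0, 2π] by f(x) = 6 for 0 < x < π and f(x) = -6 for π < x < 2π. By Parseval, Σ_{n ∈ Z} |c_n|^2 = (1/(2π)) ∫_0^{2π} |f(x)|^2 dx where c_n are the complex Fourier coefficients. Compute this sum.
Σ |c_n|^2 = 36

Parseval equates the L^2 energy of f (normalised by 1/(2π)) with the ℓ^2 sum of its Fourier coefficients: (1/(2π)) ∫_0^{2π} |f|^2 = Σ |c_n|^2.
Compute the left side: (1/(2π)) [∫_0^π 6^2 dx + ∫_π^{2π} (-6)^2 dx] = (1/(2π)) · (36π + 36π) = (36 + 36)/2 = 36.
So Σ_{n ∈ Z} |c_n|^2 = 36.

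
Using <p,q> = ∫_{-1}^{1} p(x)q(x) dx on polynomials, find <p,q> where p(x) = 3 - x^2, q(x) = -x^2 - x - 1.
<p,q> = -104/15

Expand the product: p(x)·q(x) = x^4 + x^3 - 2*x^2 - 3*x - 3.
∫_{-1}^{1} of each monomial x^k gives [2/(k+1) if k even, 0 if k odd]. Integrating term-by-term (or equivalently evaluating the antiderivative F(x) = x^5/5 + x^4/4 - 2*x^3/3 - 3*x^2/2 - 3*x at the endpoints):
  F(1) − F(−1) = -283/60 − (133/60) = -104/15.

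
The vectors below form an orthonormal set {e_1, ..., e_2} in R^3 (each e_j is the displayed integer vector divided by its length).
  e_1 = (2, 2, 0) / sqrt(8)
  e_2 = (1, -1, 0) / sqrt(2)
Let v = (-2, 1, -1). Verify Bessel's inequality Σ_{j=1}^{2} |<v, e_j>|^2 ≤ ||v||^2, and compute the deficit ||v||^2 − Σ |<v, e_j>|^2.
Σ |<v, e_j>|^2 = 5; ||v||^2 = 6; deficit = 1

Write each e_j = u_j / sqrt(<u_j, u_j>) where u_j is the displayed integer vector. Then <v, e_j> = <v, u_j> / sqrt(<u_j, u_j>), so |<v, e_j>|^2 = <v, u_j>^2 / <u_j, u_j>.
Coefficients: <v, e_1> = -2/sqrt(8), <v, e_2> = -3/sqrt(2).
Square and sum: Σ |<v, e_j>|^2 = 5.
Compute ||v||^2 = v·v = 6.
Deficit = 6 − 5 = 1 ≥ 0, confirming Bessel's inequality. (The deficit equals ||v − Σ <v,e_j> e_j||^2, the squared distance from v to span{e_j}.)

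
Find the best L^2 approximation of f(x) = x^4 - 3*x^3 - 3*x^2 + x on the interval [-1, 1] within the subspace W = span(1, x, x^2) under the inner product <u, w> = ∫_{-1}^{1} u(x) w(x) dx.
g(x) = -15*x^2/7 - 4*x/5 - 3/35

The best approximation g ∈ W is the orthogonal projection of f onto W. Writing g = a_0 + a_1 x + a_2 x^2, the coefficients solve the normal equations G · a = b where
  G_{ij} = <φ_i, φ_j> and b_i = <f, φ_i>, with φ_0 = 1, φ_1 = x, φ_2 = x^2.
G =
  [2, 0, 2/3]
  [0, 2/3, 0]
  [2/3, 0, 2/5],
b = (-8/5, -8/15, -32/35).
Solving gives a_0 = -3/35, a_1 = -4/5, a_2 = -15/7, so
  g(x) = -15*x^2/7 - 4*x/5 - 3/35.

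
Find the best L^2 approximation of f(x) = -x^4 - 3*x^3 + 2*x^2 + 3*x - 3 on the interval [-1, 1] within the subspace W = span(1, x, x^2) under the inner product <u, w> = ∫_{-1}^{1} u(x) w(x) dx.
g(x) = 8*x^2/7 + 6*x/5 - 102/35

The best approximation g ∈ W is the orthogonal projection of f onto W. Writing g = a_0 + a_1 x + a_2 x^2, the coefficients solve the normal equations G · a = b where
  G_{ij} = <φ_i, φ_j> and b_i = <f, φ_i>, with φ_0 = 1, φ_1 = x, φ_2 = x^2.
G =
  [2, 0, 2/3]
  [0, 2/3, 0]
  [2/3, 0, 2/5],
b = (-76/15, 4/5, -52/35).
Solving gives a_0 = -102/35, a_1 = 6/5, a_2 = 8/7, so
  g(x) = 8*x^2/7 + 6*x/5 - 102/35.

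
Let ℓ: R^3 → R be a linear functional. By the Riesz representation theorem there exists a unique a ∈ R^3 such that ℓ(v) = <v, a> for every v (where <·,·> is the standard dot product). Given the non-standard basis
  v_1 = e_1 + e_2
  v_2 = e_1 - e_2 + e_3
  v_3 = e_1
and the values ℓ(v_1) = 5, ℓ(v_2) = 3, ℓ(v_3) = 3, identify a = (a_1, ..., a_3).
a = (3, 2, 2)

Write a = (a_1, ..., a_3) in the standard basis. For each basis vector v_i, ℓ(v_i) = <v_i, a> is a linear equation in the a_j's. Collect the n equations into a matrix system V a = ℓ, where row i of V is v_i (expressed in the standard basis). Since V is invertible (lower-triangular with 1s on the diagonal, up to permutation), solve by back-substitution:
  V =
[[1, 1, 0],
 [1, -1, 1],
 [1, 0, 0]]
  V a = (5, 3, 3)
Solving gives a = (3, 2, 2).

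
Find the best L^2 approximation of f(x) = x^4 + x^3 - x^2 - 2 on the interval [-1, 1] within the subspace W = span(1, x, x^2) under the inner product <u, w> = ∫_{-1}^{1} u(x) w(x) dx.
g(x) = -x^2/7 + 3*x/5 - 73/35

The best approximation g ∈ W is the orthogonal projection of f onto W. Writing g = a_0 + a_1 x + a_2 x^2, the coefficients solve the normal equations G · a = b where
  G_{ij} = <φ_i, φ_j> and b_i = <f, φ_i>, with φ_0 = 1, φ_1 = x, φ_2 = x^2.
G =
  [2, 0, 2/3]
  [0, 2/3, 0]
  [2/3, 0, 2/5],
b = (-64/15, 2/5, -152/105).
Solving gives a_0 = -73/35, a_1 = 3/5, a_2 = -1/7, so
  g(x) = -x^2/7 + 3*x/5 - 73/35.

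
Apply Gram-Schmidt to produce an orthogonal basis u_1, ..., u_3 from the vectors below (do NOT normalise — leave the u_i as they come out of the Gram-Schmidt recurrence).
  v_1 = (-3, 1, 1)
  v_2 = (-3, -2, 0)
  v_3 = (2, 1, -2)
Orthogonal basis:
  u_1 = (-3, 1, 1)
  u_2 = (-12/11, -29/11, -7/11)
  u_3 = (-17/47, 51/94, -153/94)

Apply the Gram-Schmidt recurrence
  u_1 = v_1
  u_i = v_i − Σ_{j<i} ((v_i · u_j) / (u_j · u_j)) · u_j.

Step by step this gives:
  u_1 = (-3, 1, 1)
  u_2 = (-12/11, -29/11, -7/11)
  u_3 = (-17/47, 51/94, -153/94)

Orthogonality check:
  u_2 · u_1 = 0 (should be 0)
  u_3 · u_1 = 0 (should be 0)
  u_3 · u_2 = 0 (should be 0)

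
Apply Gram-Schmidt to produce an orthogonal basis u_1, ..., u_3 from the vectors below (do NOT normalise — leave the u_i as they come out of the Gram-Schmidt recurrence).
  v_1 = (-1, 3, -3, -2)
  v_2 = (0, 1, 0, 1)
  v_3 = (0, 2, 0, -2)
Orthogonal basis:
  u_1 = (-1, 3, -3, -2)
  u_2 = (1/23, 20/23, 3/23, 25/23)
  u_3 = (4/9, 8/9, 4/3, -8/9)

Apply the Gram-Schmidt recurrence
  u_1 = v_1
  u_i = v_i − Σ_{j<i} ((v_i · u_j) / (u_j · u_j)) · u_j.

Step by step this gives:
  u_1 = (-1, 3, -3, -2)
  u_2 = (1/23, 20/23, 3/23, 25/23)
  u_3 = (4/9, 8/9, 4/3, -8/9)

Orthogonality check:
  u_2 · u_1 = 0 (should be 0)
  u_3 · u_1 = 0 (should be 0)
  u_3 · u_2 = 0 (should be 0)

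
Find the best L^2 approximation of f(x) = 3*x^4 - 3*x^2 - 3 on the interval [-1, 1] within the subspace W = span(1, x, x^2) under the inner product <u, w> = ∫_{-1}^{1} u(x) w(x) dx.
g(x) = -3*x^2/7 - 114/35

The best approximation g ∈ W is the orthogonal projection of f onto W. Writing g = a_0 + a_1 x + a_2 x^2, the coefficients solve the normal equations G · a = b where
  G_{ij} = <φ_i, φ_j> and b_i = <f, φ_i>, with φ_0 = 1, φ_1 = x, φ_2 = x^2.
G =
  [2, 0, 2/3]
  [0, 2/3, 0]
  [2/3, 0, 2/5],
b = (-34/5, 0, -82/35).
Solving gives a_0 = -114/35, a_1 = 0, a_2 = -3/7, so
  g(x) = -3*x^2/7 - 114/35.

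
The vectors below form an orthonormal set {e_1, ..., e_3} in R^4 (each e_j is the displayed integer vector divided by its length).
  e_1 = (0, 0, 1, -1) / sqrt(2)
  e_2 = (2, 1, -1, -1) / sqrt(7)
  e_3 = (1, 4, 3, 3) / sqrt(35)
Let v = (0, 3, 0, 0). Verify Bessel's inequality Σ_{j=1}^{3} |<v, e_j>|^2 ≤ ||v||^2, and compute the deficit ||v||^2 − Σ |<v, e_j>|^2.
Σ |<v, e_j>|^2 = 27/5; ||v||^2 = 9; deficit = 18/5

Write each e_j = u_j / sqrt(<u_j, u_j>) where u_j is the displayed integer vector. Then <v, e_j> = <v, u_j> / sqrt(<u_j, u_j>), so |<v, e_j>|^2 = <v, u_j>^2 / <u_j, u_j>.
Coefficients: <v, e_1> = 0/sqrt(2), <v, e_2> = 3/sqrt(7), <v, e_3> = 12/sqrt(35).
Square and sum: Σ |<v, e_j>|^2 = 27/5.
Compute ||v||^2 = v·v = 9.
Deficit = 9 − 27/5 = 18/5 ≥ 0, confirming Bessel's inequality. (The deficit equals ||v − Σ <v,e_j> e_j||^2, the squared distance from v to span{e_j}.)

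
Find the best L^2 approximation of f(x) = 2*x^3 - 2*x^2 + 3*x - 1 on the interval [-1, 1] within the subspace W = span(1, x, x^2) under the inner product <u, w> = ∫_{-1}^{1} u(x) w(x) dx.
g(x) = -2*x^2 + 21*x/5 - 1

The best approximation g ∈ W is the orthogonal projection of f onto W. Writing g = a_0 + a_1 x + a_2 x^2, the coefficients solve the normal equations G · a = b where
  G_{ij} = <φ_i, φ_j> and b_i = <f, φ_i>, with φ_0 = 1, φ_1 = x, φ_2 = x^2.
G =
  [2, 0, 2/3]
  [0, 2/3, 0]
  [2/3, 0, 2/5],
b = (-10/3, 14/5, -22/15).
Solving gives a_0 = -1, a_1 = 21/5, a_2 = -2, so
  g(x) = -2*x^2 + 21*x/5 - 1.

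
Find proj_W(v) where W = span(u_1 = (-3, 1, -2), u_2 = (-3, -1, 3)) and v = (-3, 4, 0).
proj_W(v) = (-843/262, 193/262, -171/131)

Set up U = [u_1 | ... | u_2] ∈ R^(3×2). The projector onto W = col(U) is P = U (U^T U)^(-1) U^T.
Compute U^T U =
  [14, 2]
  [2, 19],
and U^T v = (13, 5).
Solve U^T U · c = U^T v for the coefficients: c = (237/262, 22/131). The projection is proj_W(v) = U c.
Check: (v - proj_W(v)) · u_1 = 0  (should be 0).
Check: (v - proj_W(v)) · u_2 = 0  (should be 0).
Result: proj_W(v) = (-843/262, 193/262, -171/131).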